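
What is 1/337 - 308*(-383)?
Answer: 39753869/337 ≈ 1.1796e+5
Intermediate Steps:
1/337 - 308*(-383) = 1/337 + 117964 = 39753869/337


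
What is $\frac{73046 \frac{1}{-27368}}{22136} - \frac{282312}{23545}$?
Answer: $- \frac{85515712317523}{7131992970080} \approx -11.99$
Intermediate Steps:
$\frac{73046 \frac{1}{-27368}}{22136} - \frac{282312}{23545} = 73046 \left(- \frac{1}{27368}\right) \frac{1}{22136} - \frac{282312}{23545} = \left(- \frac{36523}{13684}\right) \frac{1}{22136} - \frac{282312}{23545} = - \frac{36523}{302909024} - \frac{282312}{23545} = - \frac{85515712317523}{7131992970080}$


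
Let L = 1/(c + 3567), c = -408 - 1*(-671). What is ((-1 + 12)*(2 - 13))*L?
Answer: -121/3830 ≈ -0.031593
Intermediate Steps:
c = 263 (c = -408 + 671 = 263)
L = 1/3830 (L = 1/(263 + 3567) = 1/3830 ≈ 0.00026110)
((-1 + 12)*(2 - 13))*L = ((-1 + 12)*(2 - 13))*(1/3830) = (11*(-11))*(1/3830) = -121*1/3830 = -121/3830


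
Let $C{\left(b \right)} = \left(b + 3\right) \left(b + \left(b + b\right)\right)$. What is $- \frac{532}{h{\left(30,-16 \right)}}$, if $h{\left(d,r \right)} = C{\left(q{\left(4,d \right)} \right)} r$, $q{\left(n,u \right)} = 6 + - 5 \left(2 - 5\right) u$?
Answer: $\frac{7}{132192} \approx 5.2953 \cdot 10^{-5}$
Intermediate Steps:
$q{\left(n,u \right)} = 6 + 15 u$ ($q{\left(n,u \right)} = 6 + - 5 \left(2 - 5\right) u = 6 + \left(-5\right) \left(-3\right) u = 6 + 15 u$)
$C{\left(b \right)} = 3 b \left(3 + b\right)$ ($C{\left(b \right)} = \left(3 + b\right) \left(b + 2 b\right) = \left(3 + b\right) 3 b = 3 b \left(3 + b\right)$)
$h{\left(d,r \right)} = 3 r \left(6 + 15 d\right) \left(9 + 15 d\right)$ ($h{\left(d,r \right)} = 3 \left(6 + 15 d\right) \left(3 + \left(6 + 15 d\right)\right) r = 3 \left(6 + 15 d\right) \left(9 + 15 d\right) r = 3 r \left(6 + 15 d\right) \left(9 + 15 d\right)$)
$- \frac{532}{h{\left(30,-16 \right)}} = - \frac{532}{27 \left(-16\right) \left(2 + 5 \cdot 30\right) \left(3 + 5 \cdot 30\right)} = - \frac{532}{27 \left(-16\right) \left(2 + 150\right) \left(3 + 150\right)} = - \frac{532}{27 \left(-16\right) 152 \cdot 153} = - \frac{532}{-10046592} = \left(-532\right) \left(- \frac{1}{10046592}\right) = \frac{7}{132192}$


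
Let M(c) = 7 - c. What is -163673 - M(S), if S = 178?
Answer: -163502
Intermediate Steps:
-163673 - M(S) = -163673 - (7 - 1*178) = -163673 - (7 - 178) = -163673 - 1*(-171) = -163673 + 171 = -163502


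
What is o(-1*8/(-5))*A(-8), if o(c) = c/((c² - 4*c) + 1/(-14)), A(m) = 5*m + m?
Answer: 26880/1369 ≈ 19.635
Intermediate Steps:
A(m) = 6*m
o(c) = c/(-1/14 + c² - 4*c) (o(c) = c/((c² - 4*c) - 1/14) = c/(-1/14 + c² - 4*c))
o(-1*8/(-5))*A(-8) = (14*(-1*8/(-5))/(-1 - 56*(-1*8)/(-5) + 14*(-1*8/(-5))²))*(6*(-8)) = (14*(-8*(-⅕))/(-1 - (-448)*(-1)/5 + 14*(-8*(-⅕))²))*(-48) = (14*(8/5)/(-1 - 56*8/5 + 14*(8/5)²))*(-48) = (14*(8/5)/(-1 - 448/5 + 14*(64/25)))*(-48) = (14*(8/5)/(-1 - 448/5 + 896/25))*(-48) = (14*(8/5)/(-1369/25))*(-48) = (14*(8/5)*(-25/1369))*(-48) = -560/1369*(-48) = 26880/1369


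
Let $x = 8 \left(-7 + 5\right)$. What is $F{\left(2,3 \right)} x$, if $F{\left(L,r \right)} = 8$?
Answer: $-128$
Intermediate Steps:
$x = -16$ ($x = 8 \left(-2\right) = -16$)
$F{\left(2,3 \right)} x = 8 \left(-16\right) = -128$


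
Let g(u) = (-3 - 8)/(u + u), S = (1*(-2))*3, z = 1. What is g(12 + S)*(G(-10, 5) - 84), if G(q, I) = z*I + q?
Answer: 979/12 ≈ 81.583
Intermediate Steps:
G(q, I) = I + q (G(q, I) = 1*I + q = I + q)
S = -6 (S = -2*3 = -6)
g(u) = -11/(2*u) (g(u) = -11*1/(2*u) = -11/(2*u))
g(12 + S)*(G(-10, 5) - 84) = (-11/(2*(12 - 6)))*((5 - 10) - 84) = (-11/2/6)*(-5 - 84) = -11/2*⅙*(-89) = -11/12*(-89) = 979/12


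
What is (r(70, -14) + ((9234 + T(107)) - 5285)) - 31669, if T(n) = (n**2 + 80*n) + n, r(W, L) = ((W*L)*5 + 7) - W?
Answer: -12567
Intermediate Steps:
r(W, L) = 7 - W + 5*L*W (r(W, L) = ((L*W)*5 + 7) - W = (5*L*W + 7) - W = (7 + 5*L*W) - W = 7 - W + 5*L*W)
T(n) = n**2 + 81*n
(r(70, -14) + ((9234 + T(107)) - 5285)) - 31669 = ((7 - 1*70 + 5*(-14)*70) + ((9234 + 107*(81 + 107)) - 5285)) - 31669 = ((7 - 70 - 4900) + ((9234 + 107*188) - 5285)) - 31669 = (-4963 + ((9234 + 20116) - 5285)) - 31669 = (-4963 + (29350 - 5285)) - 31669 = (-4963 + 24065) - 31669 = 19102 - 31669 = -12567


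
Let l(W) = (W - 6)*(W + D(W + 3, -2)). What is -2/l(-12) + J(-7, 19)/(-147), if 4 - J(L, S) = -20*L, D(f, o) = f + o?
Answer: 9335/10143 ≈ 0.92034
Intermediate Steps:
J(L, S) = 4 + 20*L (J(L, S) = 4 - (-20)*L = 4 + 20*L)
l(W) = (1 + 2*W)*(-6 + W) (l(W) = (W - 6)*(W + ((W + 3) - 2)) = (-6 + W)*(W + ((3 + W) - 2)) = (-6 + W)*(W + (1 + W)) = (-6 + W)*(1 + 2*W) = (1 + 2*W)*(-6 + W))
-2/l(-12) + J(-7, 19)/(-147) = -2/(-6 - 11*(-12) + 2*(-12)**2) + (4 + 20*(-7))/(-147) = -2/(-6 + 132 + 2*144) + (4 - 140)*(-1/147) = -2/(-6 + 132 + 288) - 136*(-1/147) = -2/414 + 136/147 = -2*1/414 + 136/147 = -1/207 + 136/147 = 9335/10143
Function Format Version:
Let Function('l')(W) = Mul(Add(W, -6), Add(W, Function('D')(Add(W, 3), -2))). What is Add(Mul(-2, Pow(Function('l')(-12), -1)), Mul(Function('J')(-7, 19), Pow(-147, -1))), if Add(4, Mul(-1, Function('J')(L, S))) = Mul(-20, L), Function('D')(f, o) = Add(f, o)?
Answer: Rational(9335, 10143) ≈ 0.92034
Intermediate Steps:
Function('J')(L, S) = Add(4, Mul(20, L)) (Function('J')(L, S) = Add(4, Mul(-1, Mul(-20, L))) = Add(4, Mul(20, L)))
Function('l')(W) = Mul(Add(1, Mul(2, W)), Add(-6, W)) (Function('l')(W) = Mul(Add(W, -6), Add(W, Add(Add(W, 3), -2))) = Mul(Add(-6, W), Add(W, Add(Add(3, W), -2))) = Mul(Add(-6, W), Add(W, Add(1, W))) = Mul(Add(-6, W), Add(1, Mul(2, W))) = Mul(Add(1, Mul(2, W)), Add(-6, W)))
Add(Mul(-2, Pow(Function('l')(-12), -1)), Mul(Function('J')(-7, 19), Pow(-147, -1))) = Add(Mul(-2, Pow(Add(-6, Mul(-11, -12), Mul(2, Pow(-12, 2))), -1)), Mul(Add(4, Mul(20, -7)), Pow(-147, -1))) = Add(Mul(-2, Pow(Add(-6, 132, Mul(2, 144)), -1)), Mul(Add(4, -140), Rational(-1, 147))) = Add(Mul(-2, Pow(Add(-6, 132, 288), -1)), Mul(-136, Rational(-1, 147))) = Add(Mul(-2, Pow(414, -1)), Rational(136, 147)) = Add(Mul(-2, Rational(1, 414)), Rational(136, 147)) = Add(Rational(-1, 207), Rational(136, 147)) = Rational(9335, 10143)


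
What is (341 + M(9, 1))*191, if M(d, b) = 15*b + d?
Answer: 69715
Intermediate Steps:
M(d, b) = d + 15*b
(341 + M(9, 1))*191 = (341 + (9 + 15*1))*191 = (341 + (9 + 15))*191 = (341 + 24)*191 = 365*191 = 69715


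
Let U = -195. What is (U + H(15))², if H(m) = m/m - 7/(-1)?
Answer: 34969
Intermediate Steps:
H(m) = 8 (H(m) = 1 - 7*(-1) = 1 + 7 = 8)
(U + H(15))² = (-195 + 8)² = (-187)² = 34969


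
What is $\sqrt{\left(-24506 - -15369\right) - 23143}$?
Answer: $2 i \sqrt{8070} \approx 179.67 i$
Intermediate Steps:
$\sqrt{\left(-24506 - -15369\right) - 23143} = \sqrt{\left(-24506 + 15369\right) - 23143} = \sqrt{-9137 - 23143} = \sqrt{-32280} = 2 i \sqrt{8070}$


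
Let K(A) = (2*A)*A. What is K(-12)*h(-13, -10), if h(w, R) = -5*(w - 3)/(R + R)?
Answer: -1152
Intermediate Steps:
K(A) = 2*A**2
h(w, R) = -5*(-3 + w)/(2*R)
K(-12)*h(-13, -10) = (2*(-12)**2)*((5/2)*(3 - 1*(-13))/(-10)) = (2*144)*((5/2)*(-1/10)*(3 + 13)) = 288*((5/2)*(-1/10)*16) = 288*(-4) = -1152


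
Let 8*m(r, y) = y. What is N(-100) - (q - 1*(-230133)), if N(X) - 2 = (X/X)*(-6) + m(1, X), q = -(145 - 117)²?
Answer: -458731/2 ≈ -2.2937e+5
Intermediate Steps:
m(r, y) = y/8
q = -784 (q = -1*28² = -1*784 = -784)
N(X) = -4 + X/8 (N(X) = 2 + ((X/X)*(-6) + X/8) = 2 + (1*(-6) + X/8) = 2 + (-6 + X/8) = -4 + X/8)
N(-100) - (q - 1*(-230133)) = (-4 + (⅛)*(-100)) - (-784 - 1*(-230133)) = (-4 - 25/2) - (-784 + 230133) = -33/2 - 1*229349 = -33/2 - 229349 = -458731/2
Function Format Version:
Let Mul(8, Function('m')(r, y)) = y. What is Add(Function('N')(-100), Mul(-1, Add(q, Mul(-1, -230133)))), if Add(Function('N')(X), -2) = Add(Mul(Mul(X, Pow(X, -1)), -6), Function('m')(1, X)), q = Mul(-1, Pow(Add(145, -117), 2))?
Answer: Rational(-458731, 2) ≈ -2.2937e+5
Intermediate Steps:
Function('m')(r, y) = Mul(Rational(1, 8), y)
q = -784 (q = Mul(-1, Pow(28, 2)) = Mul(-1, 784) = -784)
Function('N')(X) = Add(-4, Mul(Rational(1, 8), X)) (Function('N')(X) = Add(2, Add(Mul(Mul(X, Pow(X, -1)), -6), Mul(Rational(1, 8), X))) = Add(2, Add(Mul(1, -6), Mul(Rational(1, 8), X))) = Add(2, Add(-6, Mul(Rational(1, 8), X))) = Add(-4, Mul(Rational(1, 8), X)))
Add(Function('N')(-100), Mul(-1, Add(q, Mul(-1, -230133)))) = Add(Add(-4, Mul(Rational(1, 8), -100)), Mul(-1, Add(-784, Mul(-1, -230133)))) = Add(Add(-4, Rational(-25, 2)), Mul(-1, Add(-784, 230133))) = Add(Rational(-33, 2), Mul(-1, 229349)) = Add(Rational(-33, 2), -229349) = Rational(-458731, 2)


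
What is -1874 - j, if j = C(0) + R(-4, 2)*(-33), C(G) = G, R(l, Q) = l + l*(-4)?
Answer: -1478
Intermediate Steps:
R(l, Q) = -3*l (R(l, Q) = l - 4*l = -3*l)
j = -396 (j = 0 - 3*(-4)*(-33) = 0 + 12*(-33) = 0 - 396 = -396)
-1874 - j = -1874 - 1*(-396) = -1874 + 396 = -1478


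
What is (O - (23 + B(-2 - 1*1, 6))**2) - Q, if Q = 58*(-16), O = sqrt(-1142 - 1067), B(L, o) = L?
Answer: 528 + 47*I ≈ 528.0 + 47.0*I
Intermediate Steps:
O = 47*I (O = sqrt(-2209) = 47*I ≈ 47.0*I)
Q = -928
(O - (23 + B(-2 - 1*1, 6))**2) - Q = (47*I - (23 + (-2 - 1*1))**2) - 1*(-928) = (47*I - (23 + (-2 - 1))**2) + 928 = (47*I - (23 - 3)**2) + 928 = (47*I - 1*20**2) + 928 = (47*I - 1*400) + 928 = (47*I - 400) + 928 = (-400 + 47*I) + 928 = 528 + 47*I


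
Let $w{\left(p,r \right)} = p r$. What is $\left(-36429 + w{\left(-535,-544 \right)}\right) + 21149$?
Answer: $275760$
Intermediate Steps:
$\left(-36429 + w{\left(-535,-544 \right)}\right) + 21149 = \left(-36429 - -291040\right) + 21149 = \left(-36429 + 291040\right) + 21149 = 254611 + 21149 = 275760$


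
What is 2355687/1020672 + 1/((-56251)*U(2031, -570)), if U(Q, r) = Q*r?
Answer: 8522364535097359/3692569876519680 ≈ 2.3080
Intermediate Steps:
2355687/1020672 + 1/((-56251)*U(2031, -570)) = 2355687/1020672 + 1/((-56251)*((2031*(-570)))) = 2355687*(1/1020672) - 1/56251/(-1157670) = 261743/113408 - 1/56251*(-1/1157670) = 261743/113408 + 1/65120095170 = 8522364535097359/3692569876519680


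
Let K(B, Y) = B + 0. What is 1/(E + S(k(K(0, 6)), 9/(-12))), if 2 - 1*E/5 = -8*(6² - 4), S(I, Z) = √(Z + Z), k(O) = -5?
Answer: 860/1109401 - I*√6/3328203 ≈ 0.00077519 - 7.3598e-7*I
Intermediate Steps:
K(B, Y) = B
S(I, Z) = √2*√Z (S(I, Z) = √(2*Z) = √2*√Z)
E = 1290 (E = 10 - (-40)*(6² - 4) = 10 - (-40)*(36 - 4) = 10 - (-40)*32 = 10 - 5*(-256) = 10 + 1280 = 1290)
1/(E + S(k(K(0, 6)), 9/(-12))) = 1/(1290 + √2*√(9/(-12))) = 1/(1290 + √2*√(9*(-1/12))) = 1/(1290 + √2*√(-¾)) = 1/(1290 + √2*(I*√3/2)) = 1/(1290 + I*√6/2)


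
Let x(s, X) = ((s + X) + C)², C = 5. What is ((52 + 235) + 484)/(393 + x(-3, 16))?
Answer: 257/239 ≈ 1.0753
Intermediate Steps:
x(s, X) = (5 + X + s)² (x(s, X) = ((s + X) + 5)² = ((X + s) + 5)² = (5 + X + s)²)
((52 + 235) + 484)/(393 + x(-3, 16)) = ((52 + 235) + 484)/(393 + (5 + 16 - 3)²) = (287 + 484)/(393 + 18²) = 771/(393 + 324) = 771/717 = 771*(1/717) = 257/239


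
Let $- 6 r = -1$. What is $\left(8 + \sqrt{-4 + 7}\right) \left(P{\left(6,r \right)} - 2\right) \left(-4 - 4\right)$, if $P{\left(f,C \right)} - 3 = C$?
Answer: $- \frac{224}{3} - \frac{28 \sqrt{3}}{3} \approx -90.833$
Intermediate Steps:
$r = \frac{1}{6}$ ($r = \left(- \frac{1}{6}\right) \left(-1\right) = \frac{1}{6} \approx 0.16667$)
$P{\left(f,C \right)} = 3 + C$
$\left(8 + \sqrt{-4 + 7}\right) \left(P{\left(6,r \right)} - 2\right) \left(-4 - 4\right) = \left(8 + \sqrt{-4 + 7}\right) \left(\left(3 + \frac{1}{6}\right) - 2\right) \left(-4 - 4\right) = \left(8 + \sqrt{3}\right) \left(\frac{19}{6} - 2\right) \left(-8\right) = \left(8 + \sqrt{3}\right) \frac{7}{6} \left(-8\right) = \left(8 + \sqrt{3}\right) \left(- \frac{28}{3}\right) = - \frac{224}{3} - \frac{28 \sqrt{3}}{3}$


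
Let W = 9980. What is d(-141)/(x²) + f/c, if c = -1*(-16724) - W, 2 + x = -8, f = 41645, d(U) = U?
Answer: 803399/168600 ≈ 4.7651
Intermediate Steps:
x = -10 (x = -2 - 8 = -10)
c = 6744 (c = -1*(-16724) - 1*9980 = 16724 - 9980 = 6744)
d(-141)/(x²) + f/c = -141/((-10)²) + 41645/6744 = -141/100 + 41645*(1/6744) = -141*1/100 + 41645/6744 = -141/100 + 41645/6744 = 803399/168600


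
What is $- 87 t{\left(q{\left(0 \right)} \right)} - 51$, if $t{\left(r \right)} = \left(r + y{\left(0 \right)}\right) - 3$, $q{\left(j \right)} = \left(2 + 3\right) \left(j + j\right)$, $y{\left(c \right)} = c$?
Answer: $210$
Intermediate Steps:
$q{\left(j \right)} = 10 j$ ($q{\left(j \right)} = 5 \cdot 2 j = 10 j$)
$t{\left(r \right)} = -3 + r$ ($t{\left(r \right)} = \left(r + 0\right) - 3 = r - 3 = -3 + r$)
$- 87 t{\left(q{\left(0 \right)} \right)} - 51 = - 87 \left(-3 + 10 \cdot 0\right) - 51 = - 87 \left(-3 + 0\right) - 51 = \left(-87\right) \left(-3\right) - 51 = 261 - 51 = 210$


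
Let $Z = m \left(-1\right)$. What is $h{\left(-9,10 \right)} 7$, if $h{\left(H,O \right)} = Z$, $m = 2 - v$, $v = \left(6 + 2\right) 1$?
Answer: $42$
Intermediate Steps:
$v = 8$ ($v = 8 \cdot 1 = 8$)
$m = -6$ ($m = 2 - 8 = -6$)
$Z = 6$ ($Z = \left(-6\right) \left(-1\right) = 6$)
$h{\left(H,O \right)} = 6$
$h{\left(-9,10 \right)} 7 = 6 \cdot 7 = 42$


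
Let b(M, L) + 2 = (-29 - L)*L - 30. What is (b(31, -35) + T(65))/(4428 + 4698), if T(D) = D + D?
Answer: -56/4563 ≈ -0.012273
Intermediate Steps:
T(D) = 2*D
b(M, L) = -32 + L*(-29 - L) (b(M, L) = -2 + ((-29 - L)*L - 30) = -2 + (L*(-29 - L) - 30) = -2 + (-30 + L*(-29 - L)) = -32 + L*(-29 - L))
(b(31, -35) + T(65))/(4428 + 4698) = ((-32 - 1*(-35)² - 29*(-35)) + 2*65)/(4428 + 4698) = ((-32 - 1*1225 + 1015) + 130)/9126 = ((-32 - 1225 + 1015) + 130)*(1/9126) = (-242 + 130)*(1/9126) = -112*1/9126 = -56/4563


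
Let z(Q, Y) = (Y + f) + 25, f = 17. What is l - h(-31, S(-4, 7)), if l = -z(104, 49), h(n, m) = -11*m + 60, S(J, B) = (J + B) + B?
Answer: -41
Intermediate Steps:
z(Q, Y) = 42 + Y (z(Q, Y) = (Y + 17) + 25 = (17 + Y) + 25 = 42 + Y)
S(J, B) = J + 2*B (S(J, B) = (B + J) + B = J + 2*B)
h(n, m) = 60 - 11*m
l = -91 (l = -(42 + 49) = -1*91 = -91)
l - h(-31, S(-4, 7)) = -91 - (60 - 11*(-4 + 2*7)) = -91 - (60 - 11*(-4 + 14)) = -91 - (60 - 11*10) = -91 - (60 - 110) = -91 - 1*(-50) = -91 + 50 = -41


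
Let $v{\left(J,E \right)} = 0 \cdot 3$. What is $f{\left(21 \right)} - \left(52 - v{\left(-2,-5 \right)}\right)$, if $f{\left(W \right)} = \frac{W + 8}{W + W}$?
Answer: $- \frac{2155}{42} \approx -51.31$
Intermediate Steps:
$v{\left(J,E \right)} = 0$
$f{\left(W \right)} = \frac{8 + W}{2 W}$
$f{\left(21 \right)} - \left(52 - v{\left(-2,-5 \right)}\right) = \frac{8 + 21}{2 \cdot 21} - \left(52 - 0\right) = \frac{1}{2} \cdot \frac{1}{21} \cdot 29 - \left(52 + 0\right) = \frac{29}{42} - 52 = - \frac{2155}{42}$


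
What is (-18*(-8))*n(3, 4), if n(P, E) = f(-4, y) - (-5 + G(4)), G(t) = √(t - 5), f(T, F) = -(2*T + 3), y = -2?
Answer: 1440 - 144*I ≈ 1440.0 - 144.0*I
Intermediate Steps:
f(T, F) = -3 - 2*T (f(T, F) = -(3 + 2*T) = -3 - 2*T)
G(t) = √(-5 + t)
n(P, E) = 10 - I (n(P, E) = (-3 - 2*(-4)) - (-5 + √(-5 + 4)) = (-3 + 8) - (-5 + √(-1)) = 5 - (-5 + I) = 5 + (5 - I) = 10 - I)
(-18*(-8))*n(3, 4) = (-18*(-8))*(10 - I) = 144*(10 - I) = 1440 - 144*I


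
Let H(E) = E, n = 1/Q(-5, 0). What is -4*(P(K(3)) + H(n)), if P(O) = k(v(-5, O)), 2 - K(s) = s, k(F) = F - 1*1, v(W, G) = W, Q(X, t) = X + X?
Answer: 122/5 ≈ 24.400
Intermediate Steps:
Q(X, t) = 2*X
k(F) = -1 + F (k(F) = F - 1 = -1 + F)
n = -1/10 (n = 1/(2*(-5)) = 1/(-10) = -1/10 ≈ -0.10000)
K(s) = 2 - s
P(O) = -6 (P(O) = -1 - 5 = -6)
-4*(P(K(3)) + H(n)) = -4*(-6 - 1/10) = -4*(-61/10) = 122/5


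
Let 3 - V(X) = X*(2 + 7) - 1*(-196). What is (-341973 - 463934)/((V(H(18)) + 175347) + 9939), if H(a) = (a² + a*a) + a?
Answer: -805907/179099 ≈ -4.4998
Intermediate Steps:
H(a) = a + 2*a² (H(a) = (a² + a²) + a = 2*a² + a = a + 2*a²)
V(X) = -193 - 9*X (V(X) = 3 - (X*(2 + 7) - 1*(-196)) = 3 - (X*9 + 196) = 3 - (9*X + 196) = 3 - (196 + 9*X) = 3 + (-196 - 9*X) = -193 - 9*X)
(-341973 - 463934)/((V(H(18)) + 175347) + 9939) = (-341973 - 463934)/(((-193 - 162*(1 + 2*18)) + 175347) + 9939) = -805907/(((-193 - 162*(1 + 36)) + 175347) + 9939) = -805907/(((-193 - 162*37) + 175347) + 9939) = -805907/(((-193 - 9*666) + 175347) + 9939) = -805907/(((-193 - 5994) + 175347) + 9939) = -805907/((-6187 + 175347) + 9939) = -805907/(169160 + 9939) = -805907/179099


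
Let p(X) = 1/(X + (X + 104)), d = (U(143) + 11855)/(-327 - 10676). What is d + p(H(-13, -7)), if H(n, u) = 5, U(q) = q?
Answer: -1356769/1254342 ≈ -1.0817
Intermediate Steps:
d = -11998/11003 (d = (143 + 11855)/(-327 - 10676) = 11998/(-11003) = 11998*(-1/11003) = -11998/11003 ≈ -1.0904)
p(X) = 1/(104 + 2*X) (p(X) = 1/(X + (104 + X)) = 1/(104 + 2*X))
d + p(H(-13, -7)) = -11998/11003 + 1/(2*(52 + 5)) = -11998/11003 + (1/2)/57 = -11998/11003 + (1/2)*(1/57) = -11998/11003 + 1/114 = -1356769/1254342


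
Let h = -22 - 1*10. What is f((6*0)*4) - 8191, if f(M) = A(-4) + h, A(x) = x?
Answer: -8227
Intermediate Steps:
h = -32 (h = -22 - 10 = -32)
f(M) = -36 (f(M) = -4 - 32 = -36)
f((6*0)*4) - 8191 = -36 - 8191 = -8227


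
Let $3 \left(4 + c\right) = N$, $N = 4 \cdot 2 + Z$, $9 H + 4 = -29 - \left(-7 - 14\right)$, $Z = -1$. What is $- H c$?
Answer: $- \frac{20}{9} \approx -2.2222$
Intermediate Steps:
$H = - \frac{4}{3}$ ($H = - \frac{4}{9} + \frac{-29 - \left(-7 - 14\right)}{9} = - \frac{4}{9} + \frac{-29 - -21}{9} = - \frac{4}{9} + \frac{-29 + 21}{9} = - \frac{4}{9} + \frac{1}{9} \left(-8\right) = - \frac{4}{9} - \frac{8}{9} = - \frac{4}{3} \approx -1.3333$)
$N = 7$ ($N = 4 \cdot 2 - 1 = 8 - 1 = 7$)
$c = - \frac{5}{3}$ ($c = -4 + \frac{1}{3} \cdot 7 = -4 + \frac{7}{3} = - \frac{5}{3} \approx -1.6667$)
$- H c = \left(-1\right) \left(- \frac{4}{3}\right) \left(- \frac{5}{3}\right) = \frac{4}{3} \left(- \frac{5}{3}\right) = - \frac{20}{9}$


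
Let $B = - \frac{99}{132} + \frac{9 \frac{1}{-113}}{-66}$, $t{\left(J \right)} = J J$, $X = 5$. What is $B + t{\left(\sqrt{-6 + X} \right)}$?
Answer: $- \frac{8695}{4972} \approx -1.7488$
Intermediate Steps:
$t{\left(J \right)} = J^{2}$
$B = - \frac{3723}{4972}$ ($B = \left(-99\right) \frac{1}{132} + 9 \left(- \frac{1}{113}\right) \left(- \frac{1}{66}\right) = - \frac{3}{4} - - \frac{3}{2486} = - \frac{3}{4} + \frac{3}{2486} = - \frac{3723}{4972} \approx -0.74879$)
$B + t{\left(\sqrt{-6 + X} \right)} = - \frac{3723}{4972} + \left(\sqrt{-6 + 5}\right)^{2} = - \frac{3723}{4972} + \left(\sqrt{-1}\right)^{2} = - \frac{3723}{4972} + i^{2} = - \frac{3723}{4972} - 1 = - \frac{8695}{4972}$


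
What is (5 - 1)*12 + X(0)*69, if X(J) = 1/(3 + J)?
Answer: 71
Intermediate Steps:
(5 - 1)*12 + X(0)*69 = (5 - 1)*12 + 69/(3 + 0) = 4*12 + 69/3 = 48 + (⅓)*69 = 48 + 23 = 71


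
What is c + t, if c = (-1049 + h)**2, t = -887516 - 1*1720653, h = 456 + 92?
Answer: -2357168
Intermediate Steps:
h = 548
t = -2608169 (t = -887516 - 1720653 = -2608169)
c = 251001 (c = (-1049 + 548)**2 = (-501)**2 = 251001)
c + t = 251001 - 2608169 = -2357168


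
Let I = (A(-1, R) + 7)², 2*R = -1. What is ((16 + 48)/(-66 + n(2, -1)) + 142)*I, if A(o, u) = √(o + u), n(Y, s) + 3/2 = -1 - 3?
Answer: 958455/143 + 141246*I*√6/143 ≈ 6702.5 + 2419.4*I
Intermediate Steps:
R = -½ (R = (½)*(-1) = -½ ≈ -0.50000)
n(Y, s) = -11/2 (n(Y, s) = -3/2 + (-1 - 3) = -3/2 - 4 = -11/2)
I = (7 + I*√6/2)² (I = (√(-1 - ½) + 7)² = (√(-3/2) + 7)² = (I*√6/2 + 7)² = (7 + I*√6/2)² ≈ 47.5 + 17.146*I)
((16 + 48)/(-66 + n(2, -1)) + 142)*I = ((16 + 48)/(-66 - 11/2) + 142)*((14 + I*√6)²/4) = (64/(-143/2) + 142)*((14 + I*√6)²/4) = (64*(-2/143) + 142)*((14 + I*√6)²/4) = (-128/143 + 142)*((14 + I*√6)²/4) = 20178*((14 + I*√6)²/4)/143 = 10089*(14 + I*√6)²/286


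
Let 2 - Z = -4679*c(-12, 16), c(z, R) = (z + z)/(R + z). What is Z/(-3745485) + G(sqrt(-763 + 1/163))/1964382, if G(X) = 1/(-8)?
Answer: 147049768849/19620168840720 ≈ 0.0074948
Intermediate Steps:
c(z, R) = 2*z/(R + z) (c(z, R) = (2*z)/(R + z) = 2*z/(R + z))
Z = -28072 (Z = 2 - (-4679)*2*(-12)/(16 - 12) = 2 - (-4679)*2*(-12)/4 = 2 - (-4679)*2*(-12)*(1/4) = 2 - (-4679)*(-6) = 2 - 1*28074 = 2 - 28074 = -28072)
G(X) = -1/8
Z/(-3745485) + G(sqrt(-763 + 1/163))/1964382 = -28072/(-3745485) - 1/8/1964382 = -28072*(-1/3745485) - 1/8*1/1964382 = 28072/3745485 - 1/15715056 = 147049768849/19620168840720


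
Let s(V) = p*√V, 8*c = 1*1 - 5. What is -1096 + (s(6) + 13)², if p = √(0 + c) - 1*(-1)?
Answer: -1096 + (26 + √6*(2 + I*√2))²/4 ≈ -860.31 + 53.519*I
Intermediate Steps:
c = -½ (c = (1*1 - 5)/8 = (1 - 5)/8 = (⅛)*(-4) = -½ ≈ -0.50000)
p = 1 + I*√2/2 (p = √(0 - ½) - 1*(-1) = √(-½) + 1 = I*√2/2 + 1 = 1 + I*√2/2 ≈ 1.0 + 0.70711*I)
s(V) = √V*(1 + I*√2/2) (s(V) = (1 + I*√2/2)*√V = √V*(1 + I*√2/2))
-1096 + (s(6) + 13)² = -1096 + (√6*(2 + I*√2)/2 + 13)² = -1096 + (13 + √6*(2 + I*√2)/2)²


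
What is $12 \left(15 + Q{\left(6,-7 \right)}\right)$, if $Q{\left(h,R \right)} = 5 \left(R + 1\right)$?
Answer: $-180$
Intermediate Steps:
$Q{\left(h,R \right)} = 5 + 5 R$ ($Q{\left(h,R \right)} = 5 \left(1 + R\right) = 5 + 5 R$)
$12 \left(15 + Q{\left(6,-7 \right)}\right) = 12 \left(15 + \left(5 + 5 \left(-7\right)\right)\right) = 12 \left(15 + \left(5 - 35\right)\right) = 12 \left(15 - 30\right) = 12 \left(-15\right) = -180$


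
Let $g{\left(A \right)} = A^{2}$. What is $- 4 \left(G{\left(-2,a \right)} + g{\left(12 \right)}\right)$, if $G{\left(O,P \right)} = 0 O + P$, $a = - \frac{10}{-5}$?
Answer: $-584$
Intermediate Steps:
$a = 2$ ($a = \left(-10\right) \left(- \frac{1}{5}\right) = 2$)
$G{\left(O,P \right)} = P$ ($G{\left(O,P \right)} = 0 + P = P$)
$- 4 \left(G{\left(-2,a \right)} + g{\left(12 \right)}\right) = - 4 \left(2 + 12^{2}\right) = - 4 \left(2 + 144\right) = \left(-4\right) 146 = -584$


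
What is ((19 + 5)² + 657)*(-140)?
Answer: -172620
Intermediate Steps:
((19 + 5)² + 657)*(-140) = (24² + 657)*(-140) = (576 + 657)*(-140) = 1233*(-140) = -172620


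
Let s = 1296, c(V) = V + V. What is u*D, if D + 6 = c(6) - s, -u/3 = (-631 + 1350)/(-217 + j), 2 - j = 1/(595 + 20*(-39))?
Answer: -85794675/6629 ≈ -12942.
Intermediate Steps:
c(V) = 2*V
j = 371/185 (j = 2 - 1/(595 + 20*(-39)) = 2 - 1/(595 - 780) = 2 - 1/(-185) = 2 - 1*(-1/185) = 2 + 1/185 = 371/185 ≈ 2.0054)
u = 133015/13258 (u = -3*(-631 + 1350)/(-217 + 371/185) = -2157/(-39774/185) = -2157*(-185)/39774 = -3*(-133015/39774) = 133015/13258 ≈ 10.033)
D = -1290 (D = -6 + (2*6 - 1*1296) = -6 + (12 - 1296) = -6 - 1284 = -1290)
u*D = (133015/13258)*(-1290) = -85794675/6629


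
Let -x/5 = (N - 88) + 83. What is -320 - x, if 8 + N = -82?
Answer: -795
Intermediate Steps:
N = -90 (N = -8 - 82 = -90)
x = 475 (x = -5*((-90 - 88) + 83) = -5*(-178 + 83) = -5*(-95) = 475)
-320 - x = -320 - 1*475 = -320 - 475 = -795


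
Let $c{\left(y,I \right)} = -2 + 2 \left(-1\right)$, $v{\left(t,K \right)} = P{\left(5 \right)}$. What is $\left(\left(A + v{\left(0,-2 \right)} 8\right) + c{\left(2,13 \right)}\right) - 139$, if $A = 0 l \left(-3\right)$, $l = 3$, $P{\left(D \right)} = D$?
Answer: $-103$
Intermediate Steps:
$v{\left(t,K \right)} = 5$
$c{\left(y,I \right)} = -4$ ($c{\left(y,I \right)} = -2 - 2 = -4$)
$A = 0$ ($A = 0 \cdot 3 \left(-3\right) = 0 \left(-3\right) = 0$)
$\left(\left(A + v{\left(0,-2 \right)} 8\right) + c{\left(2,13 \right)}\right) - 139 = \left(\left(0 + 5 \cdot 8\right) - 4\right) - 139 = \left(\left(0 + 40\right) - 4\right) - 139 = \left(40 - 4\right) - 139 = 36 - 139 = -103$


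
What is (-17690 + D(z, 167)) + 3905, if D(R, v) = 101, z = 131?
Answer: -13684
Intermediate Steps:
(-17690 + D(z, 167)) + 3905 = (-17690 + 101) + 3905 = -17589 + 3905 = -13684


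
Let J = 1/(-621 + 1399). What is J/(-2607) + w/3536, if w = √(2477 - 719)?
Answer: -1/2028246 + √1758/3536 ≈ 0.011857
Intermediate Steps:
w = √1758 ≈ 41.929
J = 1/778 ≈ 0.0012853
J/(-2607) + w/3536 = (1/778)/(-2607) + √1758/3536 = (1/778)*(-1/2607) + √1758*(1/3536) = -1/2028246 + √1758/3536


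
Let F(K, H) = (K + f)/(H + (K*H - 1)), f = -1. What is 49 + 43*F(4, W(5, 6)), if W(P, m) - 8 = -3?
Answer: 435/8 ≈ 54.375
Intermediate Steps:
W(P, m) = 5 (W(P, m) = 8 - 3 = 5)
F(K, H) = (-1 + K)/(-1 + H + H*K) (F(K, H) = (K - 1)/(H + (K*H - 1)) = (-1 + K)/(H + (H*K - 1)) = (-1 + K)/(H + (-1 + H*K)) = (-1 + K)/(-1 + H + H*K))
49 + 43*F(4, W(5, 6)) = 49 + 43*((-1 + 4)/(-1 + 5 + 5*4)) = 49 + 43*(3/(-1 + 5 + 20)) = 49 + 43*(3/24) = 49 + 43*((1/24)*3) = 49 + 43*(⅛) = 49 + 43/8 = 435/8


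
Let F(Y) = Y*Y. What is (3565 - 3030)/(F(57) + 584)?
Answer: 535/3833 ≈ 0.13958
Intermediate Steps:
F(Y) = Y²
(3565 - 3030)/(F(57) + 584) = (3565 - 3030)/(57² + 584) = 535/(3249 + 584) = 535/3833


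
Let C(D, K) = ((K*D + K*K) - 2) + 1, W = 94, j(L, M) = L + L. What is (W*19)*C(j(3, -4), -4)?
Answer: -16074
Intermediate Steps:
j(L, M) = 2*L
C(D, K) = -1 + K² + D*K (C(D, K) = ((D*K + K²) - 2) + 1 = ((K² + D*K) - 2) + 1 = (-2 + K² + D*K) + 1 = -1 + K² + D*K)
(W*19)*C(j(3, -4), -4) = (94*19)*(-1 + (-4)² + (2*3)*(-4)) = 1786*(-1 + 16 + 6*(-4)) = 1786*(-1 + 16 - 24) = 1786*(-9) = -16074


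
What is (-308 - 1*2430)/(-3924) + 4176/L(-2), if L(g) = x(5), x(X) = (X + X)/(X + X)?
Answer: 8194681/1962 ≈ 4176.7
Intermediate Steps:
x(X) = 1 (x(X) = (2*X)/((2*X)) = (2*X)*(1/(2*X)) = 1)
L(g) = 1
(-308 - 1*2430)/(-3924) + 4176/L(-2) = (-308 - 1*2430)/(-3924) + 4176/1 = (-308 - 2430)*(-1/3924) + 4176*1 = -2738*(-1/3924) + 4176 = 1369/1962 + 4176 = 8194681/1962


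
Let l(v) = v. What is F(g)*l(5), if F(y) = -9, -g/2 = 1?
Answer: -45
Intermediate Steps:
g = -2 (g = -2*1 = -2)
F(g)*l(5) = -9*5 = -45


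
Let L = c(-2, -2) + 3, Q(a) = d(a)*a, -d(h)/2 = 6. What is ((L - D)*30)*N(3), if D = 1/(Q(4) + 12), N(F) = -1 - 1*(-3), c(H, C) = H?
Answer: 185/3 ≈ 61.667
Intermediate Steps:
d(h) = -12 (d(h) = -2*6 = -12)
N(F) = 2 (N(F) = -1 + 3 = 2)
Q(a) = -12*a
L = 1 (L = -2 + 3 = 1)
D = -1/36 (D = 1/(-12*4 + 12) = 1/(-48 + 12) = 1/(-36) = -1/36 ≈ -0.027778)
((L - D)*30)*N(3) = ((1 - 1*(-1/36))*30)*2 = ((1 + 1/36)*30)*2 = ((37/36)*30)*2 = (185/6)*2 = 185/3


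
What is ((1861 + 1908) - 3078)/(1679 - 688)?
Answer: 691/991 ≈ 0.69728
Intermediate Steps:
((1861 + 1908) - 3078)/(1679 - 688) = (3769 - 3078)/991 = 691*(1/991) = 691/991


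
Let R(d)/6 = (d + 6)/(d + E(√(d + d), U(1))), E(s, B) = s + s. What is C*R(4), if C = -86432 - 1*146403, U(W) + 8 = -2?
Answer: 3492525 - 3492525*√2 ≈ -1.4467e+6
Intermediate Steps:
U(W) = -10 (U(W) = -8 - 2 = -10)
C = -232835 (C = -86432 - 146403 = -232835)
E(s, B) = 2*s
R(d) = 6*(6 + d)/(d + 2*√2*√d) (R(d) = 6*((d + 6)/(d + 2*√(d + d))) = 6*((6 + d)/(d + 2*√(2*d))) = 6*((6 + d)/(d + 2*(√2*√d))) = 6*((6 + d)/(d + 2*√2*√d)) = 6*(6 + d)/(d + 2*√2*√d))
C*R(4) = -1397010*(6 + 4)/(4 + 2*√2*√4) = -1397010*10/(4 + 2*√2*2) = -1397010*10/(4 + 4*√2) = -13970100/(4 + 4*√2)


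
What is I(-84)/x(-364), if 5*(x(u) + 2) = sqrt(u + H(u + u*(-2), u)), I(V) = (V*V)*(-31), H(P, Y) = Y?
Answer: 303800/23 + 60760*I*sqrt(182)/23 ≈ 13209.0 + 35639.0*I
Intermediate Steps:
I(V) = -31*V**2 (I(V) = V**2*(-31) = -31*V**2)
x(u) = -2 + sqrt(2)*sqrt(u)/5 (x(u) = -2 + sqrt(u + u)/5 = -2 + sqrt(2*u)/5 = -2 + (sqrt(2)*sqrt(u))/5 = -2 + sqrt(2)*sqrt(u)/5)
I(-84)/x(-364) = (-31*(-84)**2)/(-2 + sqrt(2)*sqrt(-364)/5) = (-31*7056)/(-2 + sqrt(2)*(2*I*sqrt(91))/5) = -218736/(-2 + 2*I*sqrt(182)/5)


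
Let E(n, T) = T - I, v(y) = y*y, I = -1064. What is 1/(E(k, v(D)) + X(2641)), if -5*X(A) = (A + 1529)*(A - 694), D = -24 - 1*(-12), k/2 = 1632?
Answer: -1/1622590 ≈ -6.1630e-7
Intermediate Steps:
k = 3264 (k = 2*1632 = 3264)
D = -12 (D = -24 + 12 = -12)
X(A) = -(-694 + A)*(1529 + A)/5 (X(A) = -(A + 1529)*(A - 694)/5 = -(1529 + A)*(-694 + A)/5 = -(-694 + A)*(1529 + A)/5)
v(y) = y²
E(n, T) = 1064 + T (E(n, T) = T - 1*(-1064) = T + 1064 = 1064 + T)
1/(E(k, v(D)) + X(2641)) = 1/((1064 + (-12)²) + (1061126/5 - 167*2641 - ⅕*2641²)) = 1/((1064 + 144) + (1061126/5 - 441047 - ⅕*6974881)) = 1/(1208 + (1061126/5 - 441047 - 6974881/5)) = 1/(1208 - 1623798) = 1/(-1622590) = -1/1622590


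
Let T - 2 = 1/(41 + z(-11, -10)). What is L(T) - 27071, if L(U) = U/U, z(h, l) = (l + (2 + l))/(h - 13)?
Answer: -27070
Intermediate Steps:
z(h, l) = (2 + 2*l)/(-13 + h)
T = 338/167 (T = 2 + 1/(41 + 2*(1 - 10)/(-13 - 11)) = 2 + 1/(41 + 2*(-9)/(-24)) = 2 + 1/(41 + 2*(-1/24)*(-9)) = 2 + 1/(41 + ¾) = 2 + 1/(167/4) = 2 + 4/167 = 338/167 ≈ 2.0240)
L(U) = 1
L(T) - 27071 = 1 - 27071 = -27070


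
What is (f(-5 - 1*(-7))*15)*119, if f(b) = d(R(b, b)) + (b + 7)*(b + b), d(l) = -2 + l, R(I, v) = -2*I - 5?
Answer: 44625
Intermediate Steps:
R(I, v) = -5 - 2*I
f(b) = -7 - 2*b + 2*b*(7 + b) (f(b) = (-2 + (-5 - 2*b)) + (b + 7)*(b + b) = (-7 - 2*b) + (7 + b)*(2*b) = (-7 - 2*b) + 2*b*(7 + b) = -7 - 2*b + 2*b*(7 + b))
(f(-5 - 1*(-7))*15)*119 = ((-7 + 2*(-5 - 1*(-7))² + 12*(-5 - 1*(-7)))*15)*119 = ((-7 + 2*(-5 + 7)² + 12*(-5 + 7))*15)*119 = ((-7 + 2*2² + 12*2)*15)*119 = ((-7 + 2*4 + 24)*15)*119 = ((-7 + 8 + 24)*15)*119 = (25*15)*119 = 375*119 = 44625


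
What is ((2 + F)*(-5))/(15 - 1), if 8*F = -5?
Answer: -55/112 ≈ -0.49107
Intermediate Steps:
F = -5/8 (F = (⅛)*(-5) = -5/8 ≈ -0.62500)
((2 + F)*(-5))/(15 - 1) = ((2 - 5/8)*(-5))/(15 - 1) = ((11/8)*(-5))/14 = -55/8*1/14 = -55/112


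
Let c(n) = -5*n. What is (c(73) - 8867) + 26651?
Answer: 17419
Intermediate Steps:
(c(73) - 8867) + 26651 = (-5*73 - 8867) + 26651 = (-365 - 8867) + 26651 = -9232 + 26651 = 17419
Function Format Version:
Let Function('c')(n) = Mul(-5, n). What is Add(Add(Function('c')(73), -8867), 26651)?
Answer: 17419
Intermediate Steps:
Add(Add(Function('c')(73), -8867), 26651) = Add(Add(Mul(-5, 73), -8867), 26651) = Add(Add(-365, -8867), 26651) = Add(-9232, 26651) = 17419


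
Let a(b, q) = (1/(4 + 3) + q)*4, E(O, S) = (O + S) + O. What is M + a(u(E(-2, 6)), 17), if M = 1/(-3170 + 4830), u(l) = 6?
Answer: 796807/11620 ≈ 68.572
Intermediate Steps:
E(O, S) = S + 2*O
a(b, q) = 4/7 + 4*q (a(b, q) = (1/7 + q)*4 = (⅐ + q)*4 = 4/7 + 4*q)
M = 1/1660 ≈ 0.00060241
M + a(u(E(-2, 6)), 17) = 1/1660 + (4/7 + 4*17) = 1/1660 + (4/7 + 68) = 1/1660 + 480/7 = 796807/11620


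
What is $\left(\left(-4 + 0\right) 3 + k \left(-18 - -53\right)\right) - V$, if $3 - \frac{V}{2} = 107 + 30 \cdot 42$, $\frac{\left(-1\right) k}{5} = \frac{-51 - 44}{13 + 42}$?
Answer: $\frac{33201}{11} \approx 3018.3$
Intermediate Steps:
$k = \frac{95}{11}$ ($k = - 5 \frac{-51 - 44}{13 + 42} = - 5 \left(- \frac{95}{55}\right) = - 5 \left(\left(-95\right) \frac{1}{55}\right) = \left(-5\right) \left(- \frac{19}{11}\right) = \frac{95}{11} \approx 8.6364$)
$V = -2728$ ($V = 6 - 2 \left(107 + 30 \cdot 42\right) = 6 - 2 \left(107 + 1260\right) = 6 - 2734 = -2728$)
$\left(\left(-4 + 0\right) 3 + k \left(-18 - -53\right)\right) - V = \left(\left(-4 + 0\right) 3 + \frac{95 \left(-18 - -53\right)}{11}\right) - -2728 = \left(\left(-4\right) 3 + \frac{95 \left(-18 + 53\right)}{11}\right) + 2728 = \left(-12 + \frac{95}{11} \cdot 35\right) + 2728 = \left(-12 + \frac{3325}{11}\right) + 2728 = \frac{3193}{11} + 2728 = \frac{33201}{11}$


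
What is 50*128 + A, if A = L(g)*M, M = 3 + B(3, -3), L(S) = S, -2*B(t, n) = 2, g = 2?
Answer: 6404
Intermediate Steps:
B(t, n) = -1 (B(t, n) = -½*2 = -1)
M = 2 (M = 3 - 1 = 2)
A = 4 (A = 2*2 = 4)
50*128 + A = 50*128 + 4 = 6400 + 4 = 6404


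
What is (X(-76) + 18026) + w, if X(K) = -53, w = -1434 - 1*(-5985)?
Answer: 22524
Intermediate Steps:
w = 4551 (w = -1434 + 5985 = 4551)
(X(-76) + 18026) + w = (-53 + 18026) + 4551 = 17973 + 4551 = 22524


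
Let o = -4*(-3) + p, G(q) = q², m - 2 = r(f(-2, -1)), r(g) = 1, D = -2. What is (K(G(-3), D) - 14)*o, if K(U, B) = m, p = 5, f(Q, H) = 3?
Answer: -187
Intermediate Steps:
m = 3 (m = 2 + 1 = 3)
K(U, B) = 3
o = 17 (o = -4*(-3) + 5 = 12 + 5 = 17)
(K(G(-3), D) - 14)*o = (3 - 14)*17 = -11*17 = -187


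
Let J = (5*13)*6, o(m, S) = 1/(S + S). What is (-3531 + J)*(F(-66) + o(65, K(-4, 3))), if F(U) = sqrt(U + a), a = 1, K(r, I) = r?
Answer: 3141/8 - 3141*I*sqrt(65) ≈ 392.63 - 25324.0*I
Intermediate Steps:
o(m, S) = 1/(2*S)
F(U) = sqrt(1 + U) (F(U) = sqrt(U + 1) = sqrt(1 + U))
J = 390 (J = 65*6 = 390)
(-3531 + J)*(F(-66) + o(65, K(-4, 3))) = (-3531 + 390)*(sqrt(1 - 66) + (1/2)/(-4)) = -3141*(sqrt(-65) + (1/2)*(-1/4)) = -3141*(I*sqrt(65) - 1/8) = -3141*(-1/8 + I*sqrt(65)) = 3141/8 - 3141*I*sqrt(65)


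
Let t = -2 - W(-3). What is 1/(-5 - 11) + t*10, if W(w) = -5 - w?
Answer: -1/16 ≈ -0.062500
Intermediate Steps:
t = 0 (t = -2 - (-5 - 1*(-3)) = -2 - (-5 + 3) = -2 - 1*(-2) = -2 + 2 = 0)
1/(-5 - 11) + t*10 = 1/(-5 - 11) + 0*10 = 1/(-16) + 0 = -1/16 + 0 = -1/16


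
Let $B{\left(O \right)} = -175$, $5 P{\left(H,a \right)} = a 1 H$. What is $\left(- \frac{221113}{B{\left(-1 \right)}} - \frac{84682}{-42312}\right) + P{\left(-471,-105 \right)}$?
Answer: $\frac{41304725603}{3702300} \approx 11157.0$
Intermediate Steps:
$P{\left(H,a \right)} = \frac{H a}{5}$ ($P{\left(H,a \right)} = \frac{a 1 H}{5} = \frac{a H}{5} = \frac{H a}{5}$)
$\left(- \frac{221113}{B{\left(-1 \right)}} - \frac{84682}{-42312}\right) + P{\left(-471,-105 \right)} = \left(- \frac{221113}{-175} - \frac{84682}{-42312}\right) + \frac{1}{5} \left(-471\right) \left(-105\right) = \left(\left(-221113\right) \left(- \frac{1}{175}\right) - - \frac{42341}{21156}\right) + 9891 = \left(\frac{221113}{175} + \frac{42341}{21156}\right) + 9891 = \frac{4685276303}{3702300} + 9891 = \frac{41304725603}{3702300}$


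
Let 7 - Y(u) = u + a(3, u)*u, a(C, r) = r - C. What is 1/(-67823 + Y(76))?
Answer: -1/73440 ≈ -1.3617e-5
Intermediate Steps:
Y(u) = 7 - u - u*(-3 + u) (Y(u) = 7 - (u + (u - 1*3)*u) = 7 - (u + (u - 3)*u) = 7 - (u + (-3 + u)*u) = 7 - (u + u*(-3 + u)) = 7 + (-u - u*(-3 + u)) = 7 - u - u*(-3 + u))
1/(-67823 + Y(76)) = 1/(-67823 + (7 - 1*76 - 1*76*(-3 + 76))) = 1/(-67823 + (7 - 76 - 1*76*73)) = 1/(-67823 + (7 - 76 - 5548)) = 1/(-67823 - 5617) = 1/(-73440) = -1/73440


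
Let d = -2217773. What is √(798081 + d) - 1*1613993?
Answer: -1613993 + 2*I*√354923 ≈ -1.614e+6 + 1191.5*I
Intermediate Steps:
√(798081 + d) - 1*1613993 = √(798081 - 2217773) - 1*1613993 = √(-1419692) - 1613993 = 2*I*√354923 - 1613993 = -1613993 + 2*I*√354923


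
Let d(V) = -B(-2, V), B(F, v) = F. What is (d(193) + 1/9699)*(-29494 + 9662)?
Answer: -384720968/9699 ≈ -39666.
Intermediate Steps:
d(V) = 2 (d(V) = -1*(-2) = 2)
(d(193) + 1/9699)*(-29494 + 9662) = (2 + 1/9699)*(-29494 + 9662) = (2 + 1/9699)*(-19832) = (19399/9699)*(-19832) = -384720968/9699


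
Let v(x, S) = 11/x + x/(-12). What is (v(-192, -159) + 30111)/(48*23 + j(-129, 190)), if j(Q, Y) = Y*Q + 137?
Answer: -5784373/4467648 ≈ -1.2947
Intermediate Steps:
j(Q, Y) = 137 + Q*Y (j(Q, Y) = Q*Y + 137 = 137 + Q*Y)
v(x, S) = 11/x - x/12 (v(x, S) = 11/x + x*(-1/12) = 11/x - x/12)
(v(-192, -159) + 30111)/(48*23 + j(-129, 190)) = ((11/(-192) - 1/12*(-192)) + 30111)/(48*23 + (137 - 129*190)) = ((11*(-1/192) + 16) + 30111)/(1104 + (137 - 24510)) = ((-11/192 + 16) + 30111)/(1104 - 24373) = (3061/192 + 30111)/(-23269) = (5784373/192)*(-1/23269) = -5784373/4467648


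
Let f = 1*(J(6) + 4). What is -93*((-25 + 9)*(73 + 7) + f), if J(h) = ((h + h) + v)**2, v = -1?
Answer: 107415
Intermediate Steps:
J(h) = (-1 + 2*h)**2 (J(h) = ((h + h) - 1)**2 = (2*h - 1)**2 = (-1 + 2*h)**2)
f = 125 (f = 1*((-1 + 2*6)**2 + 4) = 1*((-1 + 12)**2 + 4) = 1*(11**2 + 4) = 1*(121 + 4) = 1*125 = 125)
-93*((-25 + 9)*(73 + 7) + f) = -93*((-25 + 9)*(73 + 7) + 125) = -93*(-16*80 + 125) = -93*(-1280 + 125) = -93*(-1155) = 107415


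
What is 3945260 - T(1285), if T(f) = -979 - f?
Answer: 3947524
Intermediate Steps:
3945260 - T(1285) = 3945260 - (-979 - 1*1285) = 3945260 - (-979 - 1285) = 3945260 - 1*(-2264) = 3945260 + 2264 = 3947524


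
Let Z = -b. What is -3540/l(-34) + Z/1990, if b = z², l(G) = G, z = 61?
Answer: 3459043/33830 ≈ 102.25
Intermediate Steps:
b = 3721 (b = 61² = 3721)
Z = -3721 (Z = -1*3721 = -3721)
-3540/l(-34) + Z/1990 = -3540/(-34) - 3721/1990 = -3540*(-1/34) - 3721*1/1990 = 1770/17 - 3721/1990 = 3459043/33830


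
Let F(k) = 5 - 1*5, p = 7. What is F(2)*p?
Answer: 0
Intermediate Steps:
F(k) = 0 (F(k) = 5 - 5 = 0)
F(2)*p = 0*7 = 0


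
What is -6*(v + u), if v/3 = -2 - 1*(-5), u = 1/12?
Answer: -109/2 ≈ -54.500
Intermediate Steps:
u = 1/12 ≈ 0.083333
v = 9 (v = 3*(-2 - 1*(-5)) = 3*(-2 + 5) = 3*3 = 9)
-6*(v + u) = -6*(9 + 1/12) = -6*109/12 = -109/2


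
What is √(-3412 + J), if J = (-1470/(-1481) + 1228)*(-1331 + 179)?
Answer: 2*I*√778210757797/1481 ≈ 1191.3*I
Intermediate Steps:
J = -2096798976/1481 (J = (-1470*(-1/1481) + 1228)*(-1152) = (1470/1481 + 1228)*(-1152) = (1820138/1481)*(-1152) = -2096798976/1481 ≈ -1.4158e+6)
√(-3412 + J) = √(-3412 - 2096798976/1481) = √(-2101852148/1481) = 2*I*√778210757797/1481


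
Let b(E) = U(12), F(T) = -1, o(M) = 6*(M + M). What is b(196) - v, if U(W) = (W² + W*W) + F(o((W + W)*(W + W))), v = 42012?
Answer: -41725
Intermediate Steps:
o(M) = 12*M (o(M) = 6*(2*M) = 12*M)
U(W) = -1 + 2*W² (U(W) = (W² + W*W) - 1 = (W² + W²) - 1 = 2*W² - 1 = -1 + 2*W²)
b(E) = 287 (b(E) = -1 + 2*12² = -1 + 2*144 = -1 + 288 = 287)
b(196) - v = 287 - 1*42012 = 287 - 42012 = -41725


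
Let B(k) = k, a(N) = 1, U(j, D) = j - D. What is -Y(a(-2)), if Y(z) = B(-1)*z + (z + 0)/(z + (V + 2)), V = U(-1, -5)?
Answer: 6/7 ≈ 0.85714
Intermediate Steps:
V = 4 (V = -1 - 1*(-5) = -1 + 5 = 4)
Y(z) = -z + z/(6 + z) (Y(z) = -z + (z + 0)/(z + (4 + 2)) = -z + z/(z + 6) = -z + z/(6 + z))
-Y(a(-2)) = -(-5 - 1*1)/(6 + 1) = -(-5 - 1)/7 = -(-6)/7 = -1*(-6/7) = 6/7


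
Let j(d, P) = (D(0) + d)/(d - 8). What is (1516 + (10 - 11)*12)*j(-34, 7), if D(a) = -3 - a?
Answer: 27824/21 ≈ 1325.0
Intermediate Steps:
j(d, P) = (-3 + d)/(-8 + d) (j(d, P) = ((-3 - 1*0) + d)/(d - 8) = ((-3 + 0) + d)/(-8 + d) = (-3 + d)/(-8 + d))
(1516 + (10 - 11)*12)*j(-34, 7) = (1516 + (10 - 11)*12)*((-3 - 34)/(-8 - 34)) = (1516 - 1*12)*(-37/(-42)) = (1516 - 12)*(-1/42*(-37)) = 1504*(37/42) = 27824/21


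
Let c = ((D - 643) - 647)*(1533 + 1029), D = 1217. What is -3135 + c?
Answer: -190161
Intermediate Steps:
c = -187026 (c = ((1217 - 643) - 647)*(1533 + 1029) = (574 - 647)*2562 = -73*2562 = -187026)
-3135 + c = -3135 - 187026 = -190161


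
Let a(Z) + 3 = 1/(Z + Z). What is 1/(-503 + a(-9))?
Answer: -18/9109 ≈ -0.0019761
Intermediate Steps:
a(Z) = -3 + 1/(2*Z) (a(Z) = -3 + 1/(Z + Z) = -3 + 1/(2*Z))
1/(-503 + a(-9)) = 1/(-503 + (-3 + (½)/(-9))) = 1/(-503 + (-3 + (½)*(-⅑))) = 1/(-503 + (-3 - 1/18)) = 1/(-503 - 55/18) = 1/(-9109/18) = -18/9109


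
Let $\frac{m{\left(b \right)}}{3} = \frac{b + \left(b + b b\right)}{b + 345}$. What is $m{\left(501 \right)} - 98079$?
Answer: $- \frac{9135425}{94} \approx -97185.0$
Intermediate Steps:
$m{\left(b \right)} = \frac{3 \left(b^{2} + 2 b\right)}{345 + b}$ ($m{\left(b \right)} = 3 \frac{b + \left(b + b b\right)}{b + 345} = 3 \frac{b + \left(b + b^{2}\right)}{345 + b} = 3 \frac{b^{2} + 2 b}{345 + b} = \frac{3 \left(b^{2} + 2 b\right)}{345 + b}$)
$m{\left(501 \right)} - 98079 = 3 \cdot 501 \frac{1}{345 + 501} \left(2 + 501\right) - 98079 = 3 \cdot 501 \cdot \frac{1}{846} \cdot 503 - 98079 = \frac{84001}{94} - 98079 = - \frac{9135425}{94}$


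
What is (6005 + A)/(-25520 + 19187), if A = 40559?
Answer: -46564/6333 ≈ -7.3526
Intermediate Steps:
(6005 + A)/(-25520 + 19187) = (6005 + 40559)/(-25520 + 19187) = 46564/(-6333) = 46564*(-1/6333) = -46564/6333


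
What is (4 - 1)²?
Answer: 9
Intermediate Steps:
(4 - 1)² = 3² = 9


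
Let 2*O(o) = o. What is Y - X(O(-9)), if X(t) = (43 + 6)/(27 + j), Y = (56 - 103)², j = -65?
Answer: 83991/38 ≈ 2210.3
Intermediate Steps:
O(o) = o/2
Y = 2209 (Y = (-47)² = 2209)
X(t) = -49/38 (X(t) = (43 + 6)/(27 - 65) = 49/(-38) = 49*(-1/38) = -49/38)
Y - X(O(-9)) = 2209 - 1*(-49/38) = 2209 + 49/38 = 83991/38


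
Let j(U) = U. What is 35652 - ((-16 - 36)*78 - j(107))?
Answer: 39815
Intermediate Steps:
35652 - ((-16 - 36)*78 - j(107)) = 35652 - ((-16 - 36)*78 - 1*107) = 35652 - (-52*78 - 107) = 35652 - (-4056 - 107) = 35652 - 1*(-4163) = 35652 + 4163 = 39815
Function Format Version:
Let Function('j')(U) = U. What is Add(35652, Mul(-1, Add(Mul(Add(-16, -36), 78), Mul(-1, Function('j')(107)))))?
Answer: 39815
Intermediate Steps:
Add(35652, Mul(-1, Add(Mul(Add(-16, -36), 78), Mul(-1, Function('j')(107))))) = Add(35652, Mul(-1, Add(Mul(Add(-16, -36), 78), Mul(-1, 107)))) = Add(35652, Mul(-1, Add(Mul(-52, 78), -107))) = Add(35652, Mul(-1, Add(-4056, -107))) = Add(35652, Mul(-1, -4163)) = Add(35652, 4163) = 39815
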